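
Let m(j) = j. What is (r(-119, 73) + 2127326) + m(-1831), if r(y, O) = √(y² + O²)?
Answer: 2125495 + √19490 ≈ 2.1256e+6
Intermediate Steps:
r(y, O) = √(O² + y²)
(r(-119, 73) + 2127326) + m(-1831) = (√(73² + (-119)²) + 2127326) - 1831 = (√(5329 + 14161) + 2127326) - 1831 = (√19490 + 2127326) - 1831 = (2127326 + √19490) - 1831 = 2125495 + √19490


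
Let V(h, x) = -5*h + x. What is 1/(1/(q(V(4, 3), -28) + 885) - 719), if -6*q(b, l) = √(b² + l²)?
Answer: -20272192553/14575683538303 - 6*√1073/14575683538303 ≈ -0.0013908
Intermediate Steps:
V(h, x) = x - 5*h
q(b, l) = -√(b² + l²)/6
1/(1/(q(V(4, 3), -28) + 885) - 719) = 1/(1/(-√((3 - 5*4)² + (-28)²)/6 + 885) - 719) = 1/(1/(-√((3 - 20)² + 784)/6 + 885) - 719) = 1/(1/(-√((-17)² + 784)/6 + 885) - 719) = 1/(1/(-√(289 + 784)/6 + 885) - 719) = 1/(1/(-√1073/6 + 885) - 719) = 1/(1/(885 - √1073/6) - 719) = 1/(-719 + 1/(885 - √1073/6))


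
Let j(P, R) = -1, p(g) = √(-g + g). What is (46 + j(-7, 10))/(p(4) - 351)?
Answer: -5/39 ≈ -0.12821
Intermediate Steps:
p(g) = 0 (p(g) = √0 = 0)
(46 + j(-7, 10))/(p(4) - 351) = (46 - 1)/(0 - 351) = 45/(-351) = 45*(-1/351) = -5/39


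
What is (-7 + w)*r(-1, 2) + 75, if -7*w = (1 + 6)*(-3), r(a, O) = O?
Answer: 67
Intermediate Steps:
w = 3 (w = -(1 + 6)*(-3)/7 = -(-3) = -⅐*(-21) = 3)
(-7 + w)*r(-1, 2) + 75 = (-7 + 3)*2 + 75 = -4*2 + 75 = -8 + 75 = 67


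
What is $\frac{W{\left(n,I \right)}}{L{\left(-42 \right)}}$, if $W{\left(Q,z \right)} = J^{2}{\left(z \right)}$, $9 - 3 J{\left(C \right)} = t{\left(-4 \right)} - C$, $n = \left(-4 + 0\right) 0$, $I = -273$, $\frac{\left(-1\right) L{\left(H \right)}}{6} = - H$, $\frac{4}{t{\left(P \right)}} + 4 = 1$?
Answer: $- \frac{155236}{5103} \approx -30.421$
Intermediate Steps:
$t{\left(P \right)} = - \frac{4}{3}$ ($t{\left(P \right)} = \frac{4}{-4 + 1} = \frac{4}{-3} = 4 \left(- \frac{1}{3}\right) = - \frac{4}{3}$)
$L{\left(H \right)} = 6 H$ ($L{\left(H \right)} = - 6 \left(- H\right) = 6 H$)
$n = 0$ ($n = \left(-4\right) 0 = 0$)
$J{\left(C \right)} = \frac{31}{9} + \frac{C}{3}$ ($J{\left(C \right)} = 3 - \frac{- \frac{4}{3} - C}{3} = 3 + \left(\frac{4}{9} + \frac{C}{3}\right) = \frac{31}{9} + \frac{C}{3}$)
$W{\left(Q,z \right)} = \left(\frac{31}{9} + \frac{z}{3}\right)^{2}$
$\frac{W{\left(n,I \right)}}{L{\left(-42 \right)}} = \frac{\frac{1}{81} \left(31 + 3 \left(-273\right)\right)^{2}}{6 \left(-42\right)} = \frac{\frac{1}{81} \left(31 - 819\right)^{2}}{-252} = \frac{\left(-788\right)^{2}}{81} \left(- \frac{1}{252}\right) = \frac{1}{81} \cdot 620944 \left(- \frac{1}{252}\right) = \frac{620944}{81} \left(- \frac{1}{252}\right) = - \frac{155236}{5103}$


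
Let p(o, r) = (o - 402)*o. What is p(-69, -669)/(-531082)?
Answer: -32499/531082 ≈ -0.061194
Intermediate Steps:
p(o, r) = o*(-402 + o) (p(o, r) = (-402 + o)*o = o*(-402 + o))
p(-69, -669)/(-531082) = -69*(-402 - 69)/(-531082) = -69*(-471)*(-1/531082) = 32499*(-1/531082) = -32499/531082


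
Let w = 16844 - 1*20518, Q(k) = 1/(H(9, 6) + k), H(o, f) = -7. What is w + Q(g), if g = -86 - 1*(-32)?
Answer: -224115/61 ≈ -3674.0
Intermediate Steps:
g = -54 (g = -86 + 32 = -54)
Q(k) = 1/(-7 + k)
w = -3674 (w = 16844 - 20518 = -3674)
w + Q(g) = -3674 + 1/(-7 - 54) = -3674 + 1/(-61) = -3674 - 1/61 = -224115/61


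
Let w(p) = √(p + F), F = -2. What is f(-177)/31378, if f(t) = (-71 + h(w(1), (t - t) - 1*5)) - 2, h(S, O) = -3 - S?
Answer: -38/15689 - I/31378 ≈ -0.0024221 - 3.1869e-5*I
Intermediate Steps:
w(p) = √(-2 + p) (w(p) = √(p - 2) = √(-2 + p))
f(t) = -76 - I (f(t) = (-71 + (-3 - √(-2 + 1))) - 2 = (-71 + (-3 - √(-1))) - 2 = (-71 + (-3 - I)) - 2 = (-74 - I) - 2 = -76 - I)
f(-177)/31378 = (-76 - I)/31378 = (-76 - I)*(1/31378) = -38/15689 - I/31378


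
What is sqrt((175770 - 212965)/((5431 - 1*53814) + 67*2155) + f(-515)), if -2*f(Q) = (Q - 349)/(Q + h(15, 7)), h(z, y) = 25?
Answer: I*sqrt(14327917852070)/3360070 ≈ 1.1265*I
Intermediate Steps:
f(Q) = -(-349 + Q)/(2*(25 + Q)) (f(Q) = -(Q - 349)/(2*(Q + 25)) = -(-349 + Q)/(2*(25 + Q)))
sqrt((175770 - 212965)/((5431 - 1*53814) + 67*2155) + f(-515)) = sqrt((175770 - 212965)/((5431 - 1*53814) + 67*2155) + (349 - 1*(-515))/(2*(25 - 515))) = sqrt(-37195/((5431 - 53814) + 144385) + (1/2)*(349 + 515)/(-490)) = sqrt(-37195/(-48383 + 144385) + (1/2)*(-1/490)*864) = sqrt(-37195/96002 - 216/245) = sqrt(-29849207/23520490) = I*sqrt(14327917852070)/3360070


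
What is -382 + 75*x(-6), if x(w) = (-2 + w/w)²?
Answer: -307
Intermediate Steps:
x(w) = 1 (x(w) = (-2 + 1)² = (-1)² = 1)
-382 + 75*x(-6) = -382 + 75*1 = -382 + 75 = -307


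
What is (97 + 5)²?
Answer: 10404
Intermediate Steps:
(97 + 5)² = 102² = 10404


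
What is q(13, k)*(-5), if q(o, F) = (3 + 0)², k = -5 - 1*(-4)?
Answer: -45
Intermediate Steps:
k = -1 (k = -5 + 4 = -1)
q(o, F) = 9 (q(o, F) = 3² = 9)
q(13, k)*(-5) = 9*(-5) = -45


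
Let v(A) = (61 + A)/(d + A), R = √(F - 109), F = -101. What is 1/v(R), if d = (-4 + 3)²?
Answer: (√210 - I)/(√210 - 61*I) ≈ 0.068939 + 0.22119*I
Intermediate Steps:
d = 1 (d = (-1)² = 1)
R = I*√210 (R = √(-101 - 109) = √(-210) = I*√210 ≈ 14.491*I)
v(A) = (61 + A)/(1 + A)
1/v(R) = 1/((61 + I*√210)/(1 + I*√210)) = (1 + I*√210)/(61 + I*√210)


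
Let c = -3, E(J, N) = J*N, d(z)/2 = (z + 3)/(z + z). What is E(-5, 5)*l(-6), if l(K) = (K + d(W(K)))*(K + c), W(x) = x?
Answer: -2475/2 ≈ -1237.5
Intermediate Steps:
d(z) = (3 + z)/z (d(z) = 2*((z + 3)/(z + z)) = 2*((3 + z)/((2*z))) = 2*((3 + z)*(1/(2*z))) = 2*((3 + z)/(2*z)) = (3 + z)/z)
l(K) = (-3 + K)*(K + (3 + K)/K) (l(K) = (K + (3 + K)/K)*(K - 3) = (K + (3 + K)/K)*(-3 + K) = (-3 + K)*(K + (3 + K)/K))
E(-5, 5)*l(-6) = (-5*5)*((-6)² - 9/(-6) - 2*(-6)) = -25*(36 - 9*(-⅙) + 12) = -25*(36 + 3/2 + 12) = -25*99/2 = -2475/2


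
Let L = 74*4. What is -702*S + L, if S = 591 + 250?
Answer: -590086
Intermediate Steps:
S = 841
L = 296
-702*S + L = -702*841 + 296 = -590382 + 296 = -590086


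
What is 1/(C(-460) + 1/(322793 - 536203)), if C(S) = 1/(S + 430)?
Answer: -320115/10672 ≈ -29.996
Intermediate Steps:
C(S) = 1/(430 + S)
1/(C(-460) + 1/(322793 - 536203)) = 1/(1/(430 - 460) + 1/(322793 - 536203)) = 1/(1/(-30) + 1/(-213410)) = 1/(-1/30 - 1/213410) = 1/(-10672/320115) = -320115/10672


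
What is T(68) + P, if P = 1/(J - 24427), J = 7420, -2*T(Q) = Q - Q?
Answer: -1/17007 ≈ -5.8799e-5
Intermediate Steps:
T(Q) = 0 (T(Q) = -(Q - Q)/2 = -½*0 = 0)
P = -1/17007 (P = 1/(7420 - 24427) = 1/(-17007) = -1/17007 ≈ -5.8799e-5)
T(68) + P = 0 - 1/17007 = -1/17007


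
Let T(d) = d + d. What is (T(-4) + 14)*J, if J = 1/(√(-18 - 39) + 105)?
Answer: 105/1847 - I*√57/1847 ≈ 0.056849 - 0.0040876*I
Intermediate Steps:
T(d) = 2*d
J = 1/(105 + I*√57) (J = 1/(√(-57) + 105) = 1/(I*√57 + 105) = 1/(105 + I*√57) ≈ 0.0094748 - 0.00068127*I)
(T(-4) + 14)*J = (2*(-4) + 14)*(35/3694 - I*√57/11082) = (-8 + 14)*(35/3694 - I*√57/11082) = 6*(35/3694 - I*√57/11082) = 105/1847 - I*√57/1847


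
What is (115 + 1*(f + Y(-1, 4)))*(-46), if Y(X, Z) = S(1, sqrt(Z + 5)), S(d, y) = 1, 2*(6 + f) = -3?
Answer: -4991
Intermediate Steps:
f = -15/2 (f = -6 + (1/2)*(-3) = -6 - 3/2 = -15/2 ≈ -7.5000)
Y(X, Z) = 1
(115 + 1*(f + Y(-1, 4)))*(-46) = (115 + 1*(-15/2 + 1))*(-46) = (115 + 1*(-13/2))*(-46) = (115 - 13/2)*(-46) = (217/2)*(-46) = -4991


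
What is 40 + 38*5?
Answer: 230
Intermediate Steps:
40 + 38*5 = 40 + 190 = 230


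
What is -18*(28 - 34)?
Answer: 108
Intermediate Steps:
-18*(28 - 34) = -18*(-6) = -1*(-108) = 108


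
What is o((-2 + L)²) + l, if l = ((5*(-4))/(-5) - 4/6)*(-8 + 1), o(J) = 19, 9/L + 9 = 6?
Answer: -13/3 ≈ -4.3333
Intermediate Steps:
L = -3 (L = 9/(-9 + 6) = 9/(-3) = 9*(-⅓) = -3)
l = -70/3 (l = (-20*(-⅕) - 4*⅙)*(-7) = (4 - ⅔)*(-7) = (10/3)*(-7) = -70/3 ≈ -23.333)
o((-2 + L)²) + l = 19 - 70/3 = -13/3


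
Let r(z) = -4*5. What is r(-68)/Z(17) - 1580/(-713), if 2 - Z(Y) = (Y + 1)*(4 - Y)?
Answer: 89655/42067 ≈ 2.1312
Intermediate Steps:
Z(Y) = 2 - (1 + Y)*(4 - Y) (Z(Y) = 2 - (Y + 1)*(4 - Y) = 2 - (1 + Y)*(4 - Y))
r(z) = -20
r(-68)/Z(17) - 1580/(-713) = -20/(-2 + 17² - 3*17) - 1580/(-713) = -20/(-2 + 289 - 51) - 1580*(-1/713) = -20/236 + 1580/713 = -20*1/236 + 1580/713 = -5/59 + 1580/713 = 89655/42067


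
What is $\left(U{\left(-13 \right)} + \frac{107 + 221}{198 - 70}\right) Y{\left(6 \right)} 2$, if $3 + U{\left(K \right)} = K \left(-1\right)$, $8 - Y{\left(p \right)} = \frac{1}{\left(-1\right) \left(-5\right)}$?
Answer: $\frac{7839}{40} \approx 195.98$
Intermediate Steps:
$Y{\left(p \right)} = \frac{39}{5}$ ($Y{\left(p \right)} = 8 - \frac{1}{\left(-1\right) \left(-5\right)} = 8 - \frac{1}{5} = \frac{39}{5}$)
$U{\left(K \right)} = -3 - K$ ($U{\left(K \right)} = -3 + K \left(-1\right) = -3 - K$)
$\left(U{\left(-13 \right)} + \frac{107 + 221}{198 - 70}\right) Y{\left(6 \right)} 2 = \left(\left(-3 - -13\right) + \frac{107 + 221}{198 - 70}\right) \frac{39}{5} \cdot 2 = \left(\left(-3 + 13\right) + \frac{328}{128}\right) \frac{78}{5} = \left(10 + 328 \cdot \frac{1}{128}\right) \frac{78}{5} = \left(10 + \frac{41}{16}\right) \frac{78}{5} = \frac{201}{16} \cdot \frac{78}{5} = \frac{7839}{40}$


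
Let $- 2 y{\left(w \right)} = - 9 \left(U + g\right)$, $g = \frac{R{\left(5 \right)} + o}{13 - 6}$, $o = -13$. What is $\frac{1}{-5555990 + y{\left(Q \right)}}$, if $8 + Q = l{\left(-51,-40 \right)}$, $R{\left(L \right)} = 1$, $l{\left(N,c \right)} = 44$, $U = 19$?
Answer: $- \frac{14}{77782771} \approx -1.7999 \cdot 10^{-7}$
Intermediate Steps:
$Q = 36$ ($Q = -8 + 44 = 36$)
$g = - \frac{12}{7}$ ($g = \frac{1 - 13}{13 - 6} = - \frac{12}{7} \approx -1.7143$)
$y{\left(w \right)} = \frac{1089}{14}$ ($y{\left(w \right)} = - \frac{\left(-9\right) \left(19 - \frac{12}{7}\right)}{2} = - \frac{\left(-9\right) \frac{121}{7}}{2} = \left(- \frac{1}{2}\right) \left(- \frac{1089}{7}\right) = \frac{1089}{14}$)
$\frac{1}{-5555990 + y{\left(Q \right)}} = \frac{1}{-5555990 + \frac{1089}{14}} = \frac{1}{- \frac{77782771}{14}} = - \frac{14}{77782771}$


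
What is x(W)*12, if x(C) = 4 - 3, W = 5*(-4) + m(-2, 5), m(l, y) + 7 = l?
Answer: 12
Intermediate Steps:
m(l, y) = -7 + l
W = -29 (W = 5*(-4) + (-7 - 2) = -20 - 9 = -29)
x(C) = 1
x(W)*12 = 1*12 = 12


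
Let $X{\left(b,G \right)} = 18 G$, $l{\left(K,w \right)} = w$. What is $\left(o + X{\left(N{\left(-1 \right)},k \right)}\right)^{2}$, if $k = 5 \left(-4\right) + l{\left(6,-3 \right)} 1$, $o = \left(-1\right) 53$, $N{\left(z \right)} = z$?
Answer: $218089$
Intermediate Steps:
$o = -53$
$k = -23$ ($k = 5 \left(-4\right) - 3 = -20 - 3 = -23$)
$\left(o + X{\left(N{\left(-1 \right)},k \right)}\right)^{2} = \left(-53 + 18 \left(-23\right)\right)^{2} = \left(-53 - 414\right)^{2} = \left(-467\right)^{2} = 218089$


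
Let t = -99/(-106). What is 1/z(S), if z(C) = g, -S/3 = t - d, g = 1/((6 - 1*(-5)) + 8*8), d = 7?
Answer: 75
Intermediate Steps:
t = 99/106 (t = -99*(-1/106) = 99/106 ≈ 0.93396)
g = 1/75 (g = 1/((6 + 5) + 64) = 1/(11 + 64) = 1/75 ≈ 0.013333)
S = 1929/106 (S = -3*(99/106 - 1*7) = -3*(99/106 - 7) = -3*(-643/106) = 1929/106 ≈ 18.198)
z(C) = 1/75
1/z(S) = 1/(1/75) = 75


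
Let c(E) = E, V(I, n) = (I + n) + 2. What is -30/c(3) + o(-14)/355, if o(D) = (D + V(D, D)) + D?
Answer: -3604/355 ≈ -10.152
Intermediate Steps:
V(I, n) = 2 + I + n
o(D) = 2 + 4*D (o(D) = (D + (2 + D + D)) + D = (D + (2 + 2*D)) + D = (2 + 3*D) + D = 2 + 4*D)
-30/c(3) + o(-14)/355 = -30/3 + (2 + 4*(-14))/355 = -30*⅓ + (2 - 56)*(1/355) = -10 - 54*1/355 = -10 - 54/355 = -3604/355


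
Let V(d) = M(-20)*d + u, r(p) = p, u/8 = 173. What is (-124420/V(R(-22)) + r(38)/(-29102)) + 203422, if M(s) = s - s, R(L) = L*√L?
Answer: 1023705143183/5034646 ≈ 2.0333e+5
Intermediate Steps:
u = 1384 (u = 8*173 = 1384)
R(L) = L^(3/2)
M(s) = 0
V(d) = 1384 (V(d) = 0*d + 1384 = 0 + 1384 = 1384)
(-124420/V(R(-22)) + r(38)/(-29102)) + 203422 = (-124420/1384 + 38/(-29102)) + 203422 = (-124420*1/1384 + 38*(-1/29102)) + 203422 = (-31105/346 - 19/14551) + 203422 = -452615429/5034646 + 203422 = 1023705143183/5034646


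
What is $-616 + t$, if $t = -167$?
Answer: $-783$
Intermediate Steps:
$-616 + t = -616 - 167 = -783$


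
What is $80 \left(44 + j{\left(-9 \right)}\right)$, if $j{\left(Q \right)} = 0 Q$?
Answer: $3520$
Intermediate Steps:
$j{\left(Q \right)} = 0$
$80 \left(44 + j{\left(-9 \right)}\right) = 80 \left(44 + 0\right) = 80 \cdot 44 = 3520$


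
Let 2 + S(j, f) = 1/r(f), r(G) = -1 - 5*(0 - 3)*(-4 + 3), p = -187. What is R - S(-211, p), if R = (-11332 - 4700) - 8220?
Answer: -387999/16 ≈ -24250.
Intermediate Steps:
r(G) = -16 (r(G) = -1 - (-15)*(-1) = -1 - 5*3 = -1 - 15 = -16)
R = -24252 (R = -16032 - 8220 = -24252)
S(j, f) = -33/16 (S(j, f) = -2 + 1/(-16) = -2 - 1/16 = -33/16)
R - S(-211, p) = -24252 - 1*(-33/16) = -24252 + 33/16 = -387999/16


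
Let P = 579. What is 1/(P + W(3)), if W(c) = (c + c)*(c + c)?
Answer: 1/615 ≈ 0.0016260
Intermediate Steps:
W(c) = 4*c**2 (W(c) = (2*c)*(2*c) = 4*c**2)
1/(P + W(3)) = 1/(579 + 4*3**2) = 1/(579 + 4*9) = 1/(579 + 36) = 1/615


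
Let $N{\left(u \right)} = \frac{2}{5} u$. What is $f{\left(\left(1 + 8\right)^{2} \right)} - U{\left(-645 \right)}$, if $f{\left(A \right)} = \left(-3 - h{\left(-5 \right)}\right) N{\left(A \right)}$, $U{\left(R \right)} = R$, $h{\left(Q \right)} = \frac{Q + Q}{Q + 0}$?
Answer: $483$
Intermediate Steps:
$h{\left(Q \right)} = 2$ ($h{\left(Q \right)} = \frac{2 Q}{Q} = 2$)
$N{\left(u \right)} = \frac{2 u}{5}$ ($N{\left(u \right)} = 2 \cdot \frac{1}{5} u = \frac{2 u}{5}$)
$f{\left(A \right)} = - 2 A$ ($f{\left(A \right)} = \left(-3 - 2\right) \frac{2 A}{5} = - 5 \frac{2 A}{5} = - 2 A$)
$f{\left(\left(1 + 8\right)^{2} \right)} - U{\left(-645 \right)} = - 2 \left(1 + 8\right)^{2} - -645 = - 2 \cdot 9^{2} + 645 = \left(-2\right) 81 + 645 = -162 + 645 = 483$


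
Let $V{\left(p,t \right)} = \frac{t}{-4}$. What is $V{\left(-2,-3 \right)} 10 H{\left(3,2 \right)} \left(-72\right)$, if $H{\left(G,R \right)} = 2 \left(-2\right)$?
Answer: $2160$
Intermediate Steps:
$H{\left(G,R \right)} = -4$
$V{\left(p,t \right)} = - \frac{t}{4}$ ($V{\left(p,t \right)} = t \left(- \frac{1}{4}\right) = - \frac{t}{4}$)
$V{\left(-2,-3 \right)} 10 H{\left(3,2 \right)} \left(-72\right) = \left(- \frac{1}{4}\right) \left(-3\right) 10 \left(-4\right) \left(-72\right) = \frac{3}{4} \cdot 10 \left(-4\right) \left(-72\right) = \frac{15}{2} \left(-4\right) \left(-72\right) = \left(-30\right) \left(-72\right) = 2160$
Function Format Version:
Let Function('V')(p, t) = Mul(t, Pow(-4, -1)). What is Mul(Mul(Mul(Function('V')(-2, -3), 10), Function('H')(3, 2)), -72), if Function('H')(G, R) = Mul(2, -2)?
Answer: 2160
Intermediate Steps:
Function('H')(G, R) = -4
Function('V')(p, t) = Mul(Rational(-1, 4), t) (Function('V')(p, t) = Mul(t, Rational(-1, 4)) = Mul(Rational(-1, 4), t))
Mul(Mul(Mul(Function('V')(-2, -3), 10), Function('H')(3, 2)), -72) = Mul(Mul(Mul(Mul(Rational(-1, 4), -3), 10), -4), -72) = Mul(Mul(Mul(Rational(3, 4), 10), -4), -72) = Mul(Mul(Rational(15, 2), -4), -72) = Mul(-30, -72) = 2160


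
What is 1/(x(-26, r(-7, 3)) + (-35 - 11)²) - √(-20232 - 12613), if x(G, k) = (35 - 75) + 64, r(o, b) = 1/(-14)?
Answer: 1/2140 - I*√32845 ≈ 0.00046729 - 181.23*I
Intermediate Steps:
r(o, b) = -1/14
x(G, k) = 24 (x(G, k) = -40 + 64 = 24)
1/(x(-26, r(-7, 3)) + (-35 - 11)²) - √(-20232 - 12613) = 1/(24 + (-35 - 11)²) - √(-20232 - 12613) = 1/(24 + (-46)²) - √(-32845) = 1/(24 + 2116) - I*√32845 = 1/2140 - I*√32845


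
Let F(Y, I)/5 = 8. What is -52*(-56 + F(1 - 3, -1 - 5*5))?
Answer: 832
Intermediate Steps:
F(Y, I) = 40 (F(Y, I) = 5*8 = 40)
-52*(-56 + F(1 - 3, -1 - 5*5)) = -52*(-56 + 40) = -52*(-16) = 832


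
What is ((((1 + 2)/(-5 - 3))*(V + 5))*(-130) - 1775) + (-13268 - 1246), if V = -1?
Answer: -16094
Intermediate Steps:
((((1 + 2)/(-5 - 3))*(V + 5))*(-130) - 1775) + (-13268 - 1246) = ((((1 + 2)/(-5 - 3))*(-1 + 5))*(-130) - 1775) + (-13268 - 1246) = (((3/(-8))*4)*(-130) - 1775) - 14514 = (((3*(-⅛))*4)*(-130) - 1775) - 14514 = (-3/8*4*(-130) - 1775) - 14514 = (-3/2*(-130) - 1775) - 14514 = (195 - 1775) - 14514 = -1580 - 14514 = -16094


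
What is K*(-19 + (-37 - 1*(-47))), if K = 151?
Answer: -1359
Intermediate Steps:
K*(-19 + (-37 - 1*(-47))) = 151*(-19 + (-37 - 1*(-47))) = 151*(-19 + (-37 + 47)) = 151*(-19 + 10) = 151*(-9) = -1359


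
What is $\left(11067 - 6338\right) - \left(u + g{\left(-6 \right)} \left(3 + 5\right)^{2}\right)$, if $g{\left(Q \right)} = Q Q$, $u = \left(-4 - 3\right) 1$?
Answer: $2432$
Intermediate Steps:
$u = -7$ ($u = \left(-7\right) 1 = -7$)
$g{\left(Q \right)} = Q^{2}$
$\left(11067 - 6338\right) - \left(u + g{\left(-6 \right)} \left(3 + 5\right)^{2}\right) = \left(11067 - 6338\right) - \left(-7 + \left(-6\right)^{2} \left(3 + 5\right)^{2}\right) = \left(11067 - 6338\right) - \left(-7 + 36 \cdot 8^{2}\right) = 4729 - \left(-7 + 36 \cdot 64\right) = 4729 - \left(-7 + 2304\right) = 4729 - 2297 = 2432$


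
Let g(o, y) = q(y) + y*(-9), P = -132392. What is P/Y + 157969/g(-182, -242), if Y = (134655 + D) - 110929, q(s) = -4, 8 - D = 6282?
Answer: 617263695/9485162 ≈ 65.077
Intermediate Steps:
D = -6274 (D = 8 - 1*6282 = 8 - 6282 = -6274)
Y = 17452 (Y = (134655 - 6274) - 110929 = 128381 - 110929 = 17452)
g(o, y) = -4 - 9*y (g(o, y) = -4 + y*(-9) = -4 - 9*y)
P/Y + 157969/g(-182, -242) = -132392/17452 + 157969/(-4 - 9*(-242)) = -132392*1/17452 + 157969/(-4 + 2178) = -33098/4363 + 157969/2174 = 617263695/9485162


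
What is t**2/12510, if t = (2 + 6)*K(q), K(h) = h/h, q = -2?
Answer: 32/6255 ≈ 0.0051159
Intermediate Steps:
K(h) = 1
t = 8 (t = (2 + 6)*1 = 8*1 = 8)
t**2/12510 = 8**2/12510 = 64*(1/12510) = 32/6255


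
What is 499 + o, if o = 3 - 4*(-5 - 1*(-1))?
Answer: 518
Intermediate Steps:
o = 19 (o = 3 - 4*(-5 + 1) = 3 - 4*(-4) = 3 + 16 = 19)
499 + o = 499 + 19 = 518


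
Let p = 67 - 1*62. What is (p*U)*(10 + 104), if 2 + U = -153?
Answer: -88350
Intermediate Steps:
p = 5 (p = 67 - 62 = 5)
U = -155 (U = -2 - 153 = -155)
(p*U)*(10 + 104) = (5*(-155))*(10 + 104) = -775*114 = -88350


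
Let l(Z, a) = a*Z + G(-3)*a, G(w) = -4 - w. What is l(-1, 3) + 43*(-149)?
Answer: -6413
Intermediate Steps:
l(Z, a) = -a + Z*a (l(Z, a) = a*Z + (-4 - 1*(-3))*a = Z*a + (-4 + 3)*a = Z*a - a = -a + Z*a)
l(-1, 3) + 43*(-149) = 3*(-1 - 1) + 43*(-149) = 3*(-2) - 6407 = -6 - 6407 = -6413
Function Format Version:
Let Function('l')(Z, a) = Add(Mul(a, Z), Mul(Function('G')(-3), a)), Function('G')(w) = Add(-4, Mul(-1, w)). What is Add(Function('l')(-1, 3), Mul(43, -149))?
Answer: -6413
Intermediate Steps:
Function('l')(Z, a) = Add(Mul(-1, a), Mul(Z, a)) (Function('l')(Z, a) = Add(Mul(a, Z), Mul(Add(-4, Mul(-1, -3)), a)) = Add(Mul(Z, a), Mul(Add(-4, 3), a)) = Add(Mul(Z, a), Mul(-1, a)) = Add(Mul(-1, a), Mul(Z, a)))
Add(Function('l')(-1, 3), Mul(43, -149)) = Add(Mul(3, Add(-1, -1)), Mul(43, -149)) = Add(Mul(3, -2), -6407) = Add(-6, -6407) = -6413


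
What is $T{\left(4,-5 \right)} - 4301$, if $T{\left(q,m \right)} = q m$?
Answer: $-4321$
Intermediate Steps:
$T{\left(q,m \right)} = m q$
$T{\left(4,-5 \right)} - 4301 = \left(-5\right) 4 - 4301 = -20 - 4301 = -4321$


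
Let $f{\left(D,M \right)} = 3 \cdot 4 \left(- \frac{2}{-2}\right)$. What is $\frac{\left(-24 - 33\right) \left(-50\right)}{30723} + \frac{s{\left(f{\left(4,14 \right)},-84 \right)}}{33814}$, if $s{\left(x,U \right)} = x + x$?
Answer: $\frac{77438}{828443} \approx 0.093474$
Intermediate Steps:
$f{\left(D,M \right)} = 12$ ($f{\left(D,M \right)} = 12 \left(\left(-2\right) \left(- \frac{1}{2}\right)\right) = 12 \cdot 1 = 12$)
$s{\left(x,U \right)} = 2 x$
$\frac{\left(-24 - 33\right) \left(-50\right)}{30723} + \frac{s{\left(f{\left(4,14 \right)},-84 \right)}}{33814} = \frac{\left(-24 - 33\right) \left(-50\right)}{30723} + \frac{2 \cdot 12}{33814} = \left(-57\right) \left(-50\right) \frac{1}{30723} + 24 \cdot \frac{1}{33814} = 2850 \cdot \frac{1}{30723} + \frac{12}{16907} = \frac{50}{539} + \frac{12}{16907} = \frac{77438}{828443}$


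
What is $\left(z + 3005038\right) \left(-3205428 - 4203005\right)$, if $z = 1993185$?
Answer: $-37029000214559$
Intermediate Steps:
$\left(z + 3005038\right) \left(-3205428 - 4203005\right) = \left(1993185 + 3005038\right) \left(-3205428 - 4203005\right) = 4998223 \left(-7408433\right) = -37029000214559$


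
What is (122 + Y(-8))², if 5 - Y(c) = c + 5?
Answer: 16900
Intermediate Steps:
Y(c) = -c (Y(c) = 5 - (c + 5) = 5 - (5 + c) = 5 + (-5 - c) = -c)
(122 + Y(-8))² = (122 - 1*(-8))² = (122 + 8)² = 130² = 16900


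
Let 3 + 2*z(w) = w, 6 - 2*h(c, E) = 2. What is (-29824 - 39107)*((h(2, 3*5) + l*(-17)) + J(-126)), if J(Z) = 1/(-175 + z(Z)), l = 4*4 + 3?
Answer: 10598899491/479 ≈ 2.2127e+7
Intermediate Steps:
h(c, E) = 2 (h(c, E) = 3 - ½*2 = 3 - 1 = 2)
z(w) = -3/2 + w/2
l = 19 (l = 16 + 3 = 19)
J(Z) = 1/(-353/2 + Z/2) (J(Z) = 1/(-175 + (-3/2 + Z/2)) = 1/(-353/2 + Z/2))
(-29824 - 39107)*((h(2, 3*5) + l*(-17)) + J(-126)) = (-29824 - 39107)*((2 + 19*(-17)) + 2/(-353 - 126)) = -68931*((2 - 323) + 2/(-479)) = -68931*(-321 + 2*(-1/479)) = -68931*(-321 - 2/479) = -68931*(-153761/479) = 10598899491/479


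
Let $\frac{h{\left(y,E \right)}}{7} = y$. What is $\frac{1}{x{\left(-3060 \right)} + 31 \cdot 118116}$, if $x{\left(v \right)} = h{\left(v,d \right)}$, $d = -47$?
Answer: $\frac{1}{3640176} \approx 2.7471 \cdot 10^{-7}$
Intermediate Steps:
$h{\left(y,E \right)} = 7 y$
$x{\left(v \right)} = 7 v$
$\frac{1}{x{\left(-3060 \right)} + 31 \cdot 118116} = \frac{1}{7 \left(-3060\right) + 31 \cdot 118116} = \frac{1}{-21420 + 3661596} = \frac{1}{3640176}$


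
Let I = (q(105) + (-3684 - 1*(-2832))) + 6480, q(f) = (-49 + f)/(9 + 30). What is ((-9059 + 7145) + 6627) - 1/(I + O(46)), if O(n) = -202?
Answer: 997600671/211670 ≈ 4713.0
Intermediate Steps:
q(f) = -49/39 + f/39 (q(f) = (-49 + f)/39 = (-49 + f)*(1/39) = -49/39 + f/39)
I = 219548/39 (I = ((-49/39 + (1/39)*105) + (-3684 - 1*(-2832))) + 6480 = ((-49/39 + 35/13) + (-3684 + 2832)) + 6480 = (56/39 - 852) + 6480 = -33172/39 + 6480 = 219548/39 ≈ 5629.4)
((-9059 + 7145) + 6627) - 1/(I + O(46)) = ((-9059 + 7145) + 6627) - 1/(219548/39 - 202) = (-1914 + 6627) - 1/211670/39 = 4713 - 1*39/211670 = 4713 - 39/211670 = 997600671/211670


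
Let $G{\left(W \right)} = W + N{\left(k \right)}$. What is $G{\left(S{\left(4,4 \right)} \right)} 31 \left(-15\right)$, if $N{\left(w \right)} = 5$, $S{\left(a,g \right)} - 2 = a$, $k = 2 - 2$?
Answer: $-5115$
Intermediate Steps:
$k = 0$ ($k = 2 - 2 = 0$)
$S{\left(a,g \right)} = 2 + a$
$G{\left(W \right)} = 5 + W$ ($G{\left(W \right)} = W + 5 = 5 + W$)
$G{\left(S{\left(4,4 \right)} \right)} 31 \left(-15\right) = \left(5 + \left(2 + 4\right)\right) 31 \left(-15\right) = \left(5 + 6\right) 31 \left(-15\right) = 11 \cdot 31 \left(-15\right) = 341 \left(-15\right) = -5115$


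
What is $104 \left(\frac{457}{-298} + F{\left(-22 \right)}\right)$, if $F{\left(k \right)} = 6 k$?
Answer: $- \frac{2069236}{149} \approx -13887.0$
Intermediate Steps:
$104 \left(\frac{457}{-298} + F{\left(-22 \right)}\right) = 104 \left(\frac{457}{-298} + 6 \left(-22\right)\right) = 104 \left(457 \left(- \frac{1}{298}\right) - 132\right) = 104 \left(- \frac{457}{298} - 132\right) = 104 \left(- \frac{39793}{298}\right) = - \frac{2069236}{149}$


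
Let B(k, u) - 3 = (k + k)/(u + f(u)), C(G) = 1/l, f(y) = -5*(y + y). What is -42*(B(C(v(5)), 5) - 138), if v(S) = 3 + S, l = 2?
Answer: 85064/15 ≈ 5670.9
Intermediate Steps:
f(y) = -10*y
C(G) = ½ (C(G) = 1/2 = ½)
B(k, u) = 3 - 2*k/(9*u) (B(k, u) = 3 + (k + k)/(u - 10*u) = 3 + (2*k)/((-9*u)) = 3 + (2*k)*(-1/(9*u)) = 3 - 2*k/(9*u))
-42*(B(C(v(5)), 5) - 138) = -42*((3 - 2/9*½/5) - 138) = -42*((3 - 2/9*½*⅕) - 138) = -42*((3 - 1/45) - 138) = -42*(134/45 - 138) = -42*(-6076/45) = 85064/15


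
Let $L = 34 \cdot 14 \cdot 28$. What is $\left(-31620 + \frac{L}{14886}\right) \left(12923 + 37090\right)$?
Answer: $- \frac{1307789914772}{827} \approx -1.5814 \cdot 10^{9}$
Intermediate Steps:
$L = 13328$ ($L = 476 \cdot 28 = 13328$)
$\left(-31620 + \frac{L}{14886}\right) \left(12923 + 37090\right) = \left(-31620 + \frac{13328}{14886}\right) \left(12923 + 37090\right) = \left(-31620 + 13328 \cdot \frac{1}{14886}\right) 50013 = \left(-31620 + \frac{6664}{7443}\right) 50013 = \left(- \frac{235340996}{7443}\right) 50013 = - \frac{1307789914772}{827}$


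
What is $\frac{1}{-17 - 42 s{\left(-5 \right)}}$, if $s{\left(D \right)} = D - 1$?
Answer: $\frac{1}{235} \approx 0.0042553$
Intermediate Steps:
$s{\left(D \right)} = -1 + D$
$\frac{1}{-17 - 42 s{\left(-5 \right)}} = \frac{1}{-17 - 42 \left(-1 - 5\right)} = \frac{1}{-17 - -252} = \frac{1}{-17 + 252} = \frac{1}{235}$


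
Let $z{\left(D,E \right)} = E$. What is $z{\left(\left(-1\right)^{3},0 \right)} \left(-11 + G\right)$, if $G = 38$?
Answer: $0$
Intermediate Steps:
$z{\left(\left(-1\right)^{3},0 \right)} \left(-11 + G\right) = 0 \left(-11 + 38\right) = 0 \cdot 27 = 0$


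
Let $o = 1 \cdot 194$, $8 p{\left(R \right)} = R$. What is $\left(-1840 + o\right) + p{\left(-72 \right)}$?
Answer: $-1655$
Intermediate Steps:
$p{\left(R \right)} = \frac{R}{8}$
$o = 194$
$\left(-1840 + o\right) + p{\left(-72 \right)} = \left(-1840 + 194\right) + \frac{1}{8} \left(-72\right) = -1646 - 9 = -1655$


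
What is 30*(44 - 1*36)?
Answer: 240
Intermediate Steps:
30*(44 - 1*36) = 30*(44 - 36) = 30*8 = 240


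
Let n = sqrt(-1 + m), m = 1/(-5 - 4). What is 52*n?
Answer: 52*I*sqrt(10)/3 ≈ 54.813*I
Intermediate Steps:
m = -1/9 (m = 1/(-9) = -1/9 ≈ -0.11111)
n = I*sqrt(10)/3 (n = sqrt(-1 - 1/9) = sqrt(-10/9) = I*sqrt(10)/3 ≈ 1.0541*I)
52*n = 52*(I*sqrt(10)/3) = 52*I*sqrt(10)/3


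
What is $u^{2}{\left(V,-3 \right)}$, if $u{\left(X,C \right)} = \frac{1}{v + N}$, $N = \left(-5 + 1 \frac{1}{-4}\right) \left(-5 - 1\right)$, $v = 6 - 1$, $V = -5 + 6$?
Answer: $\frac{4}{5329} \approx 0.00075061$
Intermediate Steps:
$V = 1$
$v = 5$ ($v = 6 - 1 = 5$)
$N = \frac{63}{2}$ ($N = \left(-5 + 1 \left(- \frac{1}{4}\right)\right) \left(-6\right) = \left(-5 - \frac{1}{4}\right) \left(-6\right) = \left(- \frac{21}{4}\right) \left(-6\right) = \frac{63}{2} \approx 31.5$)
$u{\left(X,C \right)} = \frac{2}{73}$ ($u{\left(X,C \right)} = \frac{1}{5 + \frac{63}{2}} = \frac{1}{\frac{73}{2}} = \frac{2}{73}$)
$u^{2}{\left(V,-3 \right)} = \left(\frac{2}{73}\right)^{2} = \frac{4}{5329}$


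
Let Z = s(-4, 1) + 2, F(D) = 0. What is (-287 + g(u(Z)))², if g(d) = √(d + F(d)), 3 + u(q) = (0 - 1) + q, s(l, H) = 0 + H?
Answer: (287 - I)² ≈ 82368.0 - 574.0*I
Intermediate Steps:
s(l, H) = H
Z = 3 (Z = 1 + 2 = 3)
u(q) = -4 + q (u(q) = -3 + ((0 - 1) + q) = -3 + (-1 + q) = -4 + q)
g(d) = √d (g(d) = √(d + 0) = √d)
(-287 + g(u(Z)))² = (-287 + √(-4 + 3))² = (-287 + √(-1))² = (-287 + I)²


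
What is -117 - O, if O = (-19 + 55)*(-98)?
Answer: 3411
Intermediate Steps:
O = -3528 (O = 36*(-98) = -3528)
-117 - O = -117 - 1*(-3528) = -117 + 3528 = 3411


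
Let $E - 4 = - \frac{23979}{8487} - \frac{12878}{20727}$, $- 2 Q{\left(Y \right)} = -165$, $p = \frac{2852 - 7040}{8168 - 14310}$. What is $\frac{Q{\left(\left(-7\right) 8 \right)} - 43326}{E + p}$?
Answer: $- \frac{110453868615951}{3154902302} \approx -35010.0$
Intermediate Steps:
$p = \frac{2094}{3071}$ ($p = - \frac{4188}{-6142} = \left(-4188\right) \left(- \frac{1}{6142}\right) = \frac{2094}{3071} \approx 0.68186$)
$Q{\left(Y \right)} = \frac{165}{2}$ ($Q{\left(Y \right)} = \left(- \frac{1}{2}\right) \left(-165\right) = \frac{165}{2}$)
$E = \frac{230099}{415863}$ ($E = 4 - \left(\frac{274}{441} + \frac{7993}{2829}\right) = 4 - \frac{1433353}{415863} = \frac{230099}{415863} \approx 0.5533$)
$\frac{Q{\left(\left(-7\right) 8 \right)} - 43326}{E + p} = \frac{\frac{165}{2} - 43326}{\frac{230099}{415863} + \frac{2094}{3071}} = - \frac{86487}{2 \cdot \frac{1577451151}{1277115273}} = \left(- \frac{86487}{2}\right) \frac{1277115273}{1577451151} = - \frac{110453868615951}{3154902302}$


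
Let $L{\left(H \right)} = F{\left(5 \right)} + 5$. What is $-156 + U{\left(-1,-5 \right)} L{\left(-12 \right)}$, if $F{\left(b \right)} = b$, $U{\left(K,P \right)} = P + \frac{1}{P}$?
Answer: $-208$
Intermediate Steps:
$L{\left(H \right)} = 10$ ($L{\left(H \right)} = 5 + 5 = 10$)
$-156 + U{\left(-1,-5 \right)} L{\left(-12 \right)} = -156 + \left(-5 + \frac{1}{-5}\right) 10 = -156 + \left(-5 - \frac{1}{5}\right) 10 = -156 - 52 = -208$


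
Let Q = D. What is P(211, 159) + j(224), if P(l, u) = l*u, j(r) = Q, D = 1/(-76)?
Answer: 2549723/76 ≈ 33549.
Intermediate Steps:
D = -1/76 ≈ -0.013158
Q = -1/76 ≈ -0.013158
j(r) = -1/76
P(211, 159) + j(224) = 211*159 - 1/76 = 33549 - 1/76 = 2549723/76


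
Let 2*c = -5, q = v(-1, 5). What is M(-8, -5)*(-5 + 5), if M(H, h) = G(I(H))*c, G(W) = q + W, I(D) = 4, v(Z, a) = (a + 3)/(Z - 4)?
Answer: 0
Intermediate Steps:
v(Z, a) = (3 + a)/(-4 + Z)
q = -8/5 (q = (3 + 5)/(-4 - 1) = 8/(-5) = -1/5*8 = -8/5 ≈ -1.6000)
G(W) = -8/5 + W
c = -5/2 (c = (1/2)*(-5) = -5/2 ≈ -2.5000)
M(H, h) = -6 (M(H, h) = (-8/5 + 4)*(-5/2) = (12/5)*(-5/2) = -6)
M(-8, -5)*(-5 + 5) = -6*(-5 + 5) = -6*0 = 0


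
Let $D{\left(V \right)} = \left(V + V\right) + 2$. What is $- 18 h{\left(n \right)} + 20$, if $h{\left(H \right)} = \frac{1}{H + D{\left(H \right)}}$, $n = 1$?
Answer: $\frac{82}{5} \approx 16.4$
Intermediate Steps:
$D{\left(V \right)} = 2 + 2 V$ ($D{\left(V \right)} = 2 V + 2 = 2 + 2 V$)
$h{\left(H \right)} = \frac{1}{2 + 3 H}$ ($h{\left(H \right)} = \frac{1}{H + \left(2 + 2 H\right)} = \frac{1}{2 + 3 H}$)
$- 18 h{\left(n \right)} + 20 = - \frac{18}{2 + 3 \cdot 1} + 20 = - \frac{18}{2 + 3} + 20 = - \frac{18}{5} + 20 = \frac{82}{5}$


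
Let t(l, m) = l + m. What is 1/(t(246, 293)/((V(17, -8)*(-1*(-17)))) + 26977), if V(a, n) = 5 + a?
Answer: 34/917267 ≈ 3.7067e-5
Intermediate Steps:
1/(t(246, 293)/((V(17, -8)*(-1*(-17)))) + 26977) = 1/((246 + 293)/(((5 + 17)*(-1*(-17)))) + 26977) = 1/(539/((22*17)) + 26977) = 1/(539/374 + 26977) = 1/(539*(1/374) + 26977) = 1/(49/34 + 26977) = 1/(917267/34) = 34/917267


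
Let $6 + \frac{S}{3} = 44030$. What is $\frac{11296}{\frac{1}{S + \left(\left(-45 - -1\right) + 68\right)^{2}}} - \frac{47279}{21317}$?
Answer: $\frac{31941218123857}{21317} \approx 1.4984 \cdot 10^{9}$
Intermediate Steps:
$S = 132072$ ($S = -18 + 3 \cdot 44030 = -18 + 132090 = 132072$)
$\frac{11296}{\frac{1}{S + \left(\left(-45 - -1\right) + 68\right)^{2}}} - \frac{47279}{21317} = \frac{11296}{\frac{1}{132072 + \left(\left(-45 - -1\right) + 68\right)^{2}}} - \frac{47279}{21317} = \frac{11296}{\frac{1}{132072 + \left(\left(-45 + 1\right) + 68\right)^{2}}} - \frac{47279}{21317} = \frac{11296}{\frac{1}{132072 + \left(-44 + 68\right)^{2}}} - \frac{47279}{21317} = \frac{11296}{\frac{1}{132072 + 24^{2}}} - \frac{47279}{21317} = \frac{11296}{\frac{1}{132072 + 576}} - \frac{47279}{21317} = \frac{11296}{\frac{1}{132648}} - \frac{47279}{21317} = 11296 \frac{1}{\frac{1}{132648}} - \frac{47279}{21317} = 11296 \cdot 132648 - \frac{47279}{21317} = 1498391808 - \frac{47279}{21317} = \frac{31941218123857}{21317}$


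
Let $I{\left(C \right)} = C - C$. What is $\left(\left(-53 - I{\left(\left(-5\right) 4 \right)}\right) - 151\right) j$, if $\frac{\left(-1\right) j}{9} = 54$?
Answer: $99144$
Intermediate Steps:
$j = -486$ ($j = \left(-9\right) 54 = -486$)
$I{\left(C \right)} = 0$
$\left(\left(-53 - I{\left(\left(-5\right) 4 \right)}\right) - 151\right) j = \left(\left(-53 - 0\right) - 151\right) \left(-486\right) = \left(\left(-53 + 0\right) - 151\right) \left(-486\right) = \left(-53 - 151\right) \left(-486\right) = \left(-204\right) \left(-486\right) = 99144$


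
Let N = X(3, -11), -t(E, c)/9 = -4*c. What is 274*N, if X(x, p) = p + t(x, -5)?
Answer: -52334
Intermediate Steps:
t(E, c) = 36*c (t(E, c) = -(-36)*c = 36*c)
X(x, p) = -180 + p (X(x, p) = p + 36*(-5) = p - 180 = -180 + p)
N = -191 (N = -180 - 11 = -191)
274*N = 274*(-191) = -52334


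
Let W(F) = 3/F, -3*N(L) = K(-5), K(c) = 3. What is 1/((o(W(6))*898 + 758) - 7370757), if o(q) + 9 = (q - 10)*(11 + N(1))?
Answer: -1/7463391 ≈ -1.3399e-7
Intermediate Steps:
N(L) = -1 (N(L) = -⅓*3 = -1)
o(q) = -109 + 10*q (o(q) = -9 + (q - 10)*(11 - 1) = -9 + (-10 + q)*10 = -9 + (-100 + 10*q) = -109 + 10*q)
1/((o(W(6))*898 + 758) - 7370757) = 1/(((-109 + 10*(3/6))*898 + 758) - 7370757) = 1/(((-109 + 10*(3*(⅙)))*898 + 758) - 7370757) = 1/(((-109 + 10*(½))*898 + 758) - 7370757) = 1/(((-109 + 5)*898 + 758) - 7370757) = 1/((-104*898 + 758) - 7370757) = 1/((-93392 + 758) - 7370757) = 1/(-92634 - 7370757) = 1/(-7463391) = -1/7463391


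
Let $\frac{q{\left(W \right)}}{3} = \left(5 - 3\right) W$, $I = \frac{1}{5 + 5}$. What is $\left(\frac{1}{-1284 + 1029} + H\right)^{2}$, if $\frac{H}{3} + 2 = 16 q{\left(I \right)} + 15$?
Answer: $\frac{298874944}{65025} \approx 4596.3$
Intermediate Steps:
$I = \frac{1}{10} \approx 0.1$
$q{\left(W \right)} = 6 W$ ($q{\left(W \right)} = 3 \left(5 - 3\right) W = 3 \cdot 2 W = 6 W$)
$H = \frac{339}{5}$ ($H = -6 + 3 \left(16 \cdot 6 \cdot \frac{1}{10} + 15\right) = -6 + 3 \left(16 \cdot \frac{3}{5} + 15\right) = -6 + 3 \left(\frac{48}{5} + 15\right) = -6 + 3 \cdot \frac{123}{5} = -6 + \frac{369}{5} = \frac{339}{5} \approx 67.8$)
$\left(\frac{1}{-1284 + 1029} + H\right)^{2} = \left(\frac{1}{-1284 + 1029} + \frac{339}{5}\right)^{2} = \left(\frac{1}{-255} + \frac{339}{5}\right)^{2} = \left(- \frac{1}{255} + \frac{339}{5}\right)^{2} = \left(\frac{17288}{255}\right)^{2} = \frac{298874944}{65025}$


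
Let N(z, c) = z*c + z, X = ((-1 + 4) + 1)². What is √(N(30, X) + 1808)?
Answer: √2318 ≈ 48.146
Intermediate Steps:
X = 16 (X = (3 + 1)² = 4² = 16)
N(z, c) = z + c*z (N(z, c) = c*z + z = z + c*z)
√(N(30, X) + 1808) = √(30*(1 + 16) + 1808) = √(30*17 + 1808) = √(510 + 1808) = √2318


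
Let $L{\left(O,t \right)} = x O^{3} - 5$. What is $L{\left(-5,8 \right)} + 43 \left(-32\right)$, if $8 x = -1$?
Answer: $- \frac{10923}{8} \approx -1365.4$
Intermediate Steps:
$x = - \frac{1}{8}$ ($x = \frac{1}{8} \left(-1\right) = - \frac{1}{8} \approx -0.125$)
$L{\left(O,t \right)} = -5 - \frac{O^{3}}{8}$ ($L{\left(O,t \right)} = - \frac{O^{3}}{8} - 5 = -5 - \frac{O^{3}}{8}$)
$L{\left(-5,8 \right)} + 43 \left(-32\right) = \left(-5 - \frac{\left(-5\right)^{3}}{8}\right) + 43 \left(-32\right) = \left(-5 - - \frac{125}{8}\right) - 1376 = \left(-5 + \frac{125}{8}\right) - 1376 = \frac{85}{8} - 1376 = - \frac{10923}{8}$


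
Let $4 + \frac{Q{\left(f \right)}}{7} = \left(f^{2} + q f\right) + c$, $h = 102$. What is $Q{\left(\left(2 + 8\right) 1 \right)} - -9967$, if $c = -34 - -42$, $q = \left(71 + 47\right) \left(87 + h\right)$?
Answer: $1571835$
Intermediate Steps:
$q = 22302$ ($q = \left(71 + 47\right) \left(87 + 102\right) = 118 \cdot 189 = 22302$)
$c = 8$ ($c = -34 + 42 = 8$)
$Q{\left(f \right)} = 28 + 7 f^{2} + 156114 f$ ($Q{\left(f \right)} = -28 + 7 \left(\left(f^{2} + 22302 f\right) + 8\right) = -28 + 7 \left(8 + f^{2} + 22302 f\right) = -28 + \left(56 + 7 f^{2} + 156114 f\right) = 28 + 7 f^{2} + 156114 f$)
$Q{\left(\left(2 + 8\right) 1 \right)} - -9967 = \left(28 + 7 \left(\left(2 + 8\right) 1\right)^{2} + 156114 \left(2 + 8\right) 1\right) - -9967 = \left(28 + 7 \left(10 \cdot 1\right)^{2} + 156114 \cdot 10 \cdot 1\right) + 9967 = \left(28 + 7 \cdot 10^{2} + 156114 \cdot 10\right) + 9967 = \left(28 + 7 \cdot 100 + 1561140\right) + 9967 = \left(28 + 700 + 1561140\right) + 9967 = 1561868 + 9967 = 1571835$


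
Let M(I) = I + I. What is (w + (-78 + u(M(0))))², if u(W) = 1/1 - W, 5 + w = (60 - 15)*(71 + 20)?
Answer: 16104169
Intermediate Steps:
M(I) = 2*I
w = 4090 (w = -5 + (60 - 15)*(71 + 20) = -5 + 45*91 = -5 + 4095 = 4090)
u(W) = 1 - W
(w + (-78 + u(M(0))))² = (4090 + (-78 + (1 - 2*0)))² = (4090 + (-78 + (1 - 1*0)))² = (4090 + (-78 + (1 + 0)))² = (4090 + (-78 + 1))² = (4090 - 77)² = 4013² = 16104169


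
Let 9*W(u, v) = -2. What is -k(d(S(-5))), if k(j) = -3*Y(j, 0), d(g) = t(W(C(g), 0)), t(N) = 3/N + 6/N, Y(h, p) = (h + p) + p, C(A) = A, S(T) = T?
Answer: -243/2 ≈ -121.50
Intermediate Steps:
Y(h, p) = h + 2*p
W(u, v) = -2/9 (W(u, v) = (1/9)*(-2) = -2/9)
t(N) = 9/N
d(g) = -81/2 (d(g) = 9/(-2/9) = 9*(-9/2) = -81/2)
k(j) = -3*j (k(j) = -3*(j + 2*0) = -3*(j + 0) = -3*j)
-k(d(S(-5))) = -(-3)*(-81)/2 = -1*243/2 = -243/2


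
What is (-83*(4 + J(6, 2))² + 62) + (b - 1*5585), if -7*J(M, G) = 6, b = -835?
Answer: -351714/49 ≈ -7177.8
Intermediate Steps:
J(M, G) = -6/7 (J(M, G) = -⅐*6 = -6/7)
(-83*(4 + J(6, 2))² + 62) + (b - 1*5585) = (-83*(4 - 6/7)² + 62) + (-835 - 1*5585) = (-83*(22/7)² + 62) + (-835 - 5585) = (-83*484/49 + 62) - 6420 = (-40172/49 + 62) - 6420 = -37134/49 - 6420 = -351714/49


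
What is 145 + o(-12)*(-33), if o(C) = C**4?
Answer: -684143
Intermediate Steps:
145 + o(-12)*(-33) = 145 + (-12)**4*(-33) = 145 + 20736*(-33) = 145 - 684288 = -684143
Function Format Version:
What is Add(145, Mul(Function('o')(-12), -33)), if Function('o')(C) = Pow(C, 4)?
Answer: -684143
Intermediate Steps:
Add(145, Mul(Function('o')(-12), -33)) = Add(145, Mul(Pow(-12, 4), -33)) = Add(145, Mul(20736, -33)) = Add(145, -684288) = -684143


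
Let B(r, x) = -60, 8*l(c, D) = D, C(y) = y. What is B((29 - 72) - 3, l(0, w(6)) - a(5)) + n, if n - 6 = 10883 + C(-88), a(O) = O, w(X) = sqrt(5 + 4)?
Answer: 10741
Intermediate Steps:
w(X) = 3 (w(X) = sqrt(9) = 3)
l(c, D) = D/8
n = 10801 (n = 6 + (10883 - 88) = 6 + 10795 = 10801)
B((29 - 72) - 3, l(0, w(6)) - a(5)) + n = -60 + 10801 = 10741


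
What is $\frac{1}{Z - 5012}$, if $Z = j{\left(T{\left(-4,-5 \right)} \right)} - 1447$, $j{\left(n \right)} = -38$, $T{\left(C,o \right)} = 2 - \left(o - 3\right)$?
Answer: $- \frac{1}{6497} \approx -0.00015392$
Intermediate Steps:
$T{\left(C,o \right)} = 5 - o$ ($T{\left(C,o \right)} = 2 - \left(-3 + o\right) = 5 - o$)
$Z = -1485$ ($Z = -38 - 1447 = -1485$)
$\frac{1}{Z - 5012} = \frac{1}{-1485 - 5012} = \frac{1}{-6497} = - \frac{1}{6497}$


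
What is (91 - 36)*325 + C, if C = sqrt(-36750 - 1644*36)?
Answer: 17875 + I*sqrt(95934) ≈ 17875.0 + 309.73*I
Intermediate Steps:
C = I*sqrt(95934) (C = sqrt(-36750 - 59184) = sqrt(-95934) = I*sqrt(95934) ≈ 309.73*I)
(91 - 36)*325 + C = (91 - 36)*325 + I*sqrt(95934) = 55*325 + I*sqrt(95934) = 17875 + I*sqrt(95934)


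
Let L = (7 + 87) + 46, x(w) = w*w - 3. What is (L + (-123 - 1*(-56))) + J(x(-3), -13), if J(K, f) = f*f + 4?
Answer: 246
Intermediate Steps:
x(w) = -3 + w² (x(w) = w² - 3 = -3 + w²)
J(K, f) = 4 + f² (J(K, f) = f² + 4 = 4 + f²)
L = 140 (L = 94 + 46 = 140)
(L + (-123 - 1*(-56))) + J(x(-3), -13) = (140 + (-123 - 1*(-56))) + (4 + (-13)²) = (140 + (-123 + 56)) + (4 + 169) = (140 - 67) + 173 = 73 + 173 = 246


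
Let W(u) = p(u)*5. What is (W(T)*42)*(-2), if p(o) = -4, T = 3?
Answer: 1680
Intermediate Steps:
W(u) = -20 (W(u) = -4*5 = -20)
(W(T)*42)*(-2) = -20*42*(-2) = -840*(-2) = 1680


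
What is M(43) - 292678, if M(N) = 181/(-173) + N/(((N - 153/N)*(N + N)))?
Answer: -171748739761/586816 ≈ -2.9268e+5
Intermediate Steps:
M(N) = -181/173 + 1/(2*(N - 153/N)) (M(N) = 181*(-1/173) + N/(((N - 153/N)*(2*N))) = -181/173 + N/((2*N*(N - 153/N))) = -181/173 + N*(1/(2*N*(N - 153/N))) = -181/173 + 1/(2*(N - 153/N)))
M(43) - 292678 = (55386 - 362*43**2 + 173*43)/(346*(-153 + 43**2)) - 292678 = (55386 - 362*1849 + 7439)/(346*(-153 + 1849)) - 292678 = (1/346)*(55386 - 669338 + 7439)/1696 - 292678 = (1/346)*(1/1696)*(-606513) - 292678 = -606513/586816 - 292678 = -171748739761/586816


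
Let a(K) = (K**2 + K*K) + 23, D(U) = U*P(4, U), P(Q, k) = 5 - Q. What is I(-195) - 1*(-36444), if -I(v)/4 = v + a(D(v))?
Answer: -267068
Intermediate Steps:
D(U) = U (D(U) = U*(5 - 1*4) = U*(5 - 4) = U*1 = U)
a(K) = 23 + 2*K**2 (a(K) = (K**2 + K**2) + 23 = 2*K**2 + 23 = 23 + 2*K**2)
I(v) = -92 - 8*v**2 - 4*v (I(v) = -4*(v + (23 + 2*v**2)) = -4*(23 + v + 2*v**2) = -92 - 8*v**2 - 4*v)
I(-195) - 1*(-36444) = (-92 - 8*(-195)**2 - 4*(-195)) - 1*(-36444) = (-92 - 8*38025 + 780) + 36444 = (-92 - 304200 + 780) + 36444 = -303512 + 36444 = -267068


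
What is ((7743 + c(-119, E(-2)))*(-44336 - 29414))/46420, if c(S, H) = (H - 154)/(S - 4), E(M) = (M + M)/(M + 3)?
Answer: -7025034125/570966 ≈ -12304.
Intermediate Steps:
E(M) = 2*M/(3 + M) (E(M) = (2*M)/(3 + M) = 2*M/(3 + M))
c(S, H) = (-154 + H)/(-4 + S)
((7743 + c(-119, E(-2)))*(-44336 - 29414))/46420 = ((7743 + (-154 + 2*(-2)/(3 - 2))/(-4 - 119))*(-44336 - 29414))/46420 = ((7743 + (-154 + 2*(-2)/1)/(-123))*(-73750))*(1/46420) = ((7743 - (-154 + 2*(-2)*1)/123)*(-73750))*(1/46420) = ((7743 - (-154 - 4)/123)*(-73750))*(1/46420) = ((7743 - 1/123*(-158))*(-73750))*(1/46420) = ((7743 + 158/123)*(-73750))*(1/46420) = ((952547/123)*(-73750))*(1/46420) = -70250341250/123*1/46420 = -7025034125/570966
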